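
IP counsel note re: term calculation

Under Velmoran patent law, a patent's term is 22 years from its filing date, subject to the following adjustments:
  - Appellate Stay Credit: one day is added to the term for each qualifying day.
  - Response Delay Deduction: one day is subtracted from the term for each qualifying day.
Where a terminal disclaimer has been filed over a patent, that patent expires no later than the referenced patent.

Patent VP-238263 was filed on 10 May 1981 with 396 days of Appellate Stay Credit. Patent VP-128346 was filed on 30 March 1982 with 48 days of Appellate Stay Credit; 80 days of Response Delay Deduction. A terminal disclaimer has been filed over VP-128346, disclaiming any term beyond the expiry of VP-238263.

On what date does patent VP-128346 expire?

Natural term of VP-128346:
  Base: filing + 22 years → 30 March 2004.
  Appellate Stay Credit: +48 days → 17 May 2004.
  Response Delay Deduction: −80 days → 27 February 2004.
Expiry of referenced patent VP-238263:
  Base: filing + 22 years → 10 May 2003.
  Appellate Stay Credit: +396 days → 9 June 2004.
Terminal disclaimer: VP-128346 expires on the earlier of 27 February 2004 and 9 June 2004.

2004-02-27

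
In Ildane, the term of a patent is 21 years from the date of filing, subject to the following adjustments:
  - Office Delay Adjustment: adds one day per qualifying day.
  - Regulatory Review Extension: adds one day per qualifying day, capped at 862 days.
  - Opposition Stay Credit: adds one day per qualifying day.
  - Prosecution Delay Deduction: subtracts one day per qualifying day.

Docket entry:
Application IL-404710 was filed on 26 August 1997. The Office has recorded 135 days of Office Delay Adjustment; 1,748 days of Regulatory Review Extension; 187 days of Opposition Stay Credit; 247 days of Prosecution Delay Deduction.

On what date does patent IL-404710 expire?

Base term: filing date + 21 years → 26 August 2018.
Office Delay Adjustment: +135 days → 8 January 2019.
Regulatory Review Extension: 1748 days claimed exceeds the 862-day cap, so +862 days → 19 May 2021.
Opposition Stay Credit: +187 days → 22 November 2021.
Prosecution Delay Deduction: −247 days → 20 March 2021.

2021-03-20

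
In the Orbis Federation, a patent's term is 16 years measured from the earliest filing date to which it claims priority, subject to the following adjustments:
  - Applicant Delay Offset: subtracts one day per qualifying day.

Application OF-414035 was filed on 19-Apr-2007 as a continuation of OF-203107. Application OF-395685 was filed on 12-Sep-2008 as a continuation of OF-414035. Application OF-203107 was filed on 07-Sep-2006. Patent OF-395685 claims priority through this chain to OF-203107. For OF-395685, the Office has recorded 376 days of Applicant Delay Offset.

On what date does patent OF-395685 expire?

2021-08-27

Earliest priority filing: 7 September 2006.
Base term: 7 September 2006 + 16 years → 7 September 2022.
Applicant Delay Offset: −376 days → 27 August 2021.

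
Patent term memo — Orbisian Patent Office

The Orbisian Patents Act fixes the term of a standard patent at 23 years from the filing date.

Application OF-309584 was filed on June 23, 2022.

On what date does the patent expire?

2045-06-23

Filing date + 23 years → 23 June 2045.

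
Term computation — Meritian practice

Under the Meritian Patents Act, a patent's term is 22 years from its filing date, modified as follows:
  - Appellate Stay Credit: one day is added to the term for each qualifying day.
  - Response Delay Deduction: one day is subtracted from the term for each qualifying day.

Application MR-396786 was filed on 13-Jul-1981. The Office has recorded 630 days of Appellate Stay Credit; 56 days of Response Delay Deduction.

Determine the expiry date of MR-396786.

February 6, 2005

Base term: filing date + 22 years → 13 July 2003.
Appellate Stay Credit: +630 days → 3 April 2005.
Response Delay Deduction: −56 days → 6 February 2005.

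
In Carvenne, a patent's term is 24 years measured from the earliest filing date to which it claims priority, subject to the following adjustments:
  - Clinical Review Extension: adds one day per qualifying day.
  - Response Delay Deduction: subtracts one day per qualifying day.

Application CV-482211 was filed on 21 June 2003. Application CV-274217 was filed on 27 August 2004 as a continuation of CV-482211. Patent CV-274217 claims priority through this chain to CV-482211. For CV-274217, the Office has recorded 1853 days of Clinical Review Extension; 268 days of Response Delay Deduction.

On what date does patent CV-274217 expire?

October 23, 2031

Earliest priority filing: 21 June 2003.
Base term: 21 June 2003 + 24 years → 21 June 2027.
Clinical Review Extension: +1853 days → 17 July 2032.
Response Delay Deduction: −268 days → 23 October 2031.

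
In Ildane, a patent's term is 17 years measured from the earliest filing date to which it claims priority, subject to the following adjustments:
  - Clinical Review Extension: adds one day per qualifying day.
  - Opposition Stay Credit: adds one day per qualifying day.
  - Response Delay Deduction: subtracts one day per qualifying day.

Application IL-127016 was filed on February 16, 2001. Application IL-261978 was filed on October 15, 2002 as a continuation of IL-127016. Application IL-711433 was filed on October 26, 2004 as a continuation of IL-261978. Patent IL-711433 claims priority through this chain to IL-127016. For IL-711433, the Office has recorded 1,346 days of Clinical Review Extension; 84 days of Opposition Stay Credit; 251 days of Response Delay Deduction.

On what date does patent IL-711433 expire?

2021-05-10

Earliest priority filing: 16 February 2001.
Base term: 16 February 2001 + 17 years → 16 February 2018.
Clinical Review Extension: +1346 days → 24 October 2021.
Opposition Stay Credit: +84 days → 16 January 2022.
Response Delay Deduction: −251 days → 10 May 2021.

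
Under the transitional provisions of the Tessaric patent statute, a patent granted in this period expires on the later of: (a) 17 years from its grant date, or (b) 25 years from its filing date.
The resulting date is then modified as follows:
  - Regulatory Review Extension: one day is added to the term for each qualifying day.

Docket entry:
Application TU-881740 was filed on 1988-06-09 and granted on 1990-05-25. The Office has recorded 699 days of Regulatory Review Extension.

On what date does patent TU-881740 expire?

(a) grant + 17 years → 25 May 2007.
(b) filing + 25 years → 9 June 2013.
Later of the two: 9 June 2013.
Regulatory Review Extension: +699 days → 9 May 2015.

May 9, 2015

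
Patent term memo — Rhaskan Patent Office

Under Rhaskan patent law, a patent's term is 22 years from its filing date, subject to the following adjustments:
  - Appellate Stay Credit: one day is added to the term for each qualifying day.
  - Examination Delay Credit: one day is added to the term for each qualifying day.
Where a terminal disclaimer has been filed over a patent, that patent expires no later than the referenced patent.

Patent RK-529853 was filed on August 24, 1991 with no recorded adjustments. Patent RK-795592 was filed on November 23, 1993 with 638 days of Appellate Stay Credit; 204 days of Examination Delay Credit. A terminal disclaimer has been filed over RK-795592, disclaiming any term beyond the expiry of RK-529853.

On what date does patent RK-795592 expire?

2013-08-24

Natural term of RK-795592:
  Base: filing + 22 years → 23 November 2015.
  Appellate Stay Credit: +638 days → 22 August 2017.
  Examination Delay Credit: +204 days → 14 March 2018.
Expiry of referenced patent RK-529853:
  Base: filing + 22 years → 24 August 2013.
Terminal disclaimer: RK-795592 expires on the earlier of 14 March 2018 and 24 August 2013.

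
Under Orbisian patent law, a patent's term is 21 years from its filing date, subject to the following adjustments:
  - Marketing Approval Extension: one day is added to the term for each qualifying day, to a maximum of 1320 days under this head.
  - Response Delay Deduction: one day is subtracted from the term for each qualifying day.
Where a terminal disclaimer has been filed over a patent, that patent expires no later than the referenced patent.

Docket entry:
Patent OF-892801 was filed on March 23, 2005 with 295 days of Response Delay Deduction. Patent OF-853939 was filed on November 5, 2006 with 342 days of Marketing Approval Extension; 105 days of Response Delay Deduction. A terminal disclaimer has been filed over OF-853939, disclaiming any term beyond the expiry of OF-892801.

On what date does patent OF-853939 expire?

2025-06-01

Natural term of OF-853939:
  Base: filing + 21 years → 5 November 2027.
  Marketing Approval Extension: 342 days (within the 1320-day cap) → +342 days → 12 October 2028.
  Response Delay Deduction: −105 days → 29 June 2028.
Expiry of referenced patent OF-892801:
  Base: filing + 21 years → 23 March 2026.
  Response Delay Deduction: −295 days → 1 June 2025.
Terminal disclaimer: OF-853939 expires on the earlier of 29 June 2028 and 1 June 2025.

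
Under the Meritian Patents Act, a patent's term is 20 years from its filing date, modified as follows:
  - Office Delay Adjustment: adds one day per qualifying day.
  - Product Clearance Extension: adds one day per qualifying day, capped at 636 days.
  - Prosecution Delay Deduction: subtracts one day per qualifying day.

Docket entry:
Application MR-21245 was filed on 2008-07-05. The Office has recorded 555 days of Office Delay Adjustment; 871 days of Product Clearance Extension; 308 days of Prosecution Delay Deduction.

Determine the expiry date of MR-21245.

Base term: filing date + 20 years → 5 July 2028.
Office Delay Adjustment: +555 days → 11 January 2030.
Product Clearance Extension: 871 days claimed exceeds the 636-day cap, so +636 days → 9 October 2031.
Prosecution Delay Deduction: −308 days → 5 December 2030.

December 5, 2030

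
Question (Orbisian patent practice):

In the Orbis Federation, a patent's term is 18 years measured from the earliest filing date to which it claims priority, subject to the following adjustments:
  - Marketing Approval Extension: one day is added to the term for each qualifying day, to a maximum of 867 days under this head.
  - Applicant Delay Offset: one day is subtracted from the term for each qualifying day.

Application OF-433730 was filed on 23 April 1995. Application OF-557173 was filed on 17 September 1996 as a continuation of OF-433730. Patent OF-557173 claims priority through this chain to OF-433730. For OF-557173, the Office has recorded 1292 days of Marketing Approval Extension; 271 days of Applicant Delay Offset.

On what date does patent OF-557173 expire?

Earliest priority filing: 23 April 1995.
Base term: 23 April 1995 + 18 years → 23 April 2013.
Marketing Approval Extension: 1292 days claimed exceeds the 867-day cap, so +867 days → 7 September 2015.
Applicant Delay Offset: −271 days → 10 December 2014.

December 10, 2014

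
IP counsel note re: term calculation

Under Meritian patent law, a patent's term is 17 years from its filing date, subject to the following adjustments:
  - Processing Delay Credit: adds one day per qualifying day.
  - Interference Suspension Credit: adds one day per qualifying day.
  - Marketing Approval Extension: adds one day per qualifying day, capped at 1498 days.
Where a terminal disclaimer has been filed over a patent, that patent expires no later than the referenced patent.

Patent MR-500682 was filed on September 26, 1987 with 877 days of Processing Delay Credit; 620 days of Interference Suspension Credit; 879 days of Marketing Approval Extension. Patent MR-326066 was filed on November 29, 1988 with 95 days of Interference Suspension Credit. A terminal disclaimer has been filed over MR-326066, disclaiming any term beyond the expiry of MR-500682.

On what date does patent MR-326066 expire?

March 4, 2006

Natural term of MR-326066:
  Base: filing + 17 years → 29 November 2005.
  Interference Suspension Credit: +95 days → 4 March 2006.
Expiry of referenced patent MR-500682:
  Base: filing + 17 years → 26 September 2004.
  Processing Delay Credit: +877 days → 20 February 2007.
  Interference Suspension Credit: +620 days → 1 November 2008.
  Marketing Approval Extension: 879 days (within the 1498-day cap) → +879 days → 30 March 2011.
Terminal disclaimer: MR-326066 expires on the earlier of 4 March 2006 and 30 March 2011.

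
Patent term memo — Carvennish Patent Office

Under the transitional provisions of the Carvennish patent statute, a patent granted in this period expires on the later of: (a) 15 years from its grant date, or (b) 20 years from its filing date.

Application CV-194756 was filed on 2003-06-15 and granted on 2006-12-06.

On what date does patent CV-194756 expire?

(a) grant + 15 years → 6 December 2021.
(b) filing + 20 years → 15 June 2023.
Later of the two: 15 June 2023.

2023-06-15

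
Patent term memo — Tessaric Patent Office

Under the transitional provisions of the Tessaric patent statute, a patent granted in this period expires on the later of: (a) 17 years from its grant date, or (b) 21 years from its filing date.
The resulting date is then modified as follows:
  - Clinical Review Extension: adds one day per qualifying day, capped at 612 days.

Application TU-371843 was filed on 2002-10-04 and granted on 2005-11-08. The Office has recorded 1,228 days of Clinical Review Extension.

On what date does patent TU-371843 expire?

June 7, 2025

(a) grant + 17 years → 8 November 2022.
(b) filing + 21 years → 4 October 2023.
Later of the two: 4 October 2023.
Clinical Review Extension: 1228 days claimed exceeds the 612-day cap, so +612 days → 7 June 2025.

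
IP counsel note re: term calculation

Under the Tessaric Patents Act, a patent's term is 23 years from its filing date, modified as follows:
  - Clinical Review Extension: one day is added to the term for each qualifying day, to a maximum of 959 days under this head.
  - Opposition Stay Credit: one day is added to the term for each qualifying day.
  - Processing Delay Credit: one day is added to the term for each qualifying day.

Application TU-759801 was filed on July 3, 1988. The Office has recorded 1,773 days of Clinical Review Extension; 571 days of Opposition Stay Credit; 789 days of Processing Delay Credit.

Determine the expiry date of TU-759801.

2017-11-07

Base term: filing date + 23 years → 3 July 2011.
Clinical Review Extension: 1773 days claimed exceeds the 959-day cap, so +959 days → 16 February 2014.
Opposition Stay Credit: +571 days → 10 September 2015.
Processing Delay Credit: +789 days → 7 November 2017.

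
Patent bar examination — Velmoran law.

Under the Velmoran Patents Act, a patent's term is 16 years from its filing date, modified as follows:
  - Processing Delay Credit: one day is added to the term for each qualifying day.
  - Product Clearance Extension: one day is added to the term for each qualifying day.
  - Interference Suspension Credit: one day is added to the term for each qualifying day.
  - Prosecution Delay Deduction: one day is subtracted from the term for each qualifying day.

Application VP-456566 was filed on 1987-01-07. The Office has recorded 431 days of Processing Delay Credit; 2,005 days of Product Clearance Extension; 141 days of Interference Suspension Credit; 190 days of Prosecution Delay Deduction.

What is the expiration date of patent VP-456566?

Base term: filing date + 16 years → 7 January 2003.
Processing Delay Credit: +431 days → 13 March 2004.
Product Clearance Extension: +2005 days → 8 September 2009.
Interference Suspension Credit: +141 days → 27 January 2010.
Prosecution Delay Deduction: −190 days → 21 July 2009.

2009-07-21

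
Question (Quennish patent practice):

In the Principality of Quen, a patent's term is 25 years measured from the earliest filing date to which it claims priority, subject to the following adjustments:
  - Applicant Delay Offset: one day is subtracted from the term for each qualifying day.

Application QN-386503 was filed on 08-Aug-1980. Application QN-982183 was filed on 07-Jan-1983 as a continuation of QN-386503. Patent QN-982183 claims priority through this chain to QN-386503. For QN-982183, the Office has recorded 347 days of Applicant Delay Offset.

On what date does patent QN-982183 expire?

August 26, 2004

Earliest priority filing: 8 August 1980.
Base term: 8 August 1980 + 25 years → 8 August 2005.
Applicant Delay Offset: −347 days → 26 August 2004.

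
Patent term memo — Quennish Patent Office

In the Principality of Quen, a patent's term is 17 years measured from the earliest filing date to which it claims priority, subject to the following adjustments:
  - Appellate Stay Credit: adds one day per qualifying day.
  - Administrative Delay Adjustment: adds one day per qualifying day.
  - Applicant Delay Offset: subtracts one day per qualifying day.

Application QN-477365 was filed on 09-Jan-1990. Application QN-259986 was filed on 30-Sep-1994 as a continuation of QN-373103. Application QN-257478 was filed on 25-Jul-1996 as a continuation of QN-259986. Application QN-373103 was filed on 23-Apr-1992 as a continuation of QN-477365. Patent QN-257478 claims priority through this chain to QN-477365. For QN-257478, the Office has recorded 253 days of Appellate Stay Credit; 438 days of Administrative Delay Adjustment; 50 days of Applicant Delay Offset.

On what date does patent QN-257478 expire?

Earliest priority filing: 9 January 1990.
Base term: 9 January 1990 + 17 years → 9 January 2007.
Appellate Stay Credit: +253 days → 19 September 2007.
Administrative Delay Adjustment: +438 days → 30 November 2008.
Applicant Delay Offset: −50 days → 11 October 2008.

October 11, 2008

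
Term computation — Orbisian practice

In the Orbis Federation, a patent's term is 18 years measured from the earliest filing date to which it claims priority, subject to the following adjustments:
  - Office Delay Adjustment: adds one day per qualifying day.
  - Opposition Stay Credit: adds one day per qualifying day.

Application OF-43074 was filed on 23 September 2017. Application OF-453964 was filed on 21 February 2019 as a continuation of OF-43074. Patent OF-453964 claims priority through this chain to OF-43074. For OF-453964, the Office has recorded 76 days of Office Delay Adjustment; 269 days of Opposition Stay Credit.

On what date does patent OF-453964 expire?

September 2, 2036

Earliest priority filing: 23 September 2017.
Base term: 23 September 2017 + 18 years → 23 September 2035.
Office Delay Adjustment: +76 days → 8 December 2035.
Opposition Stay Credit: +269 days → 2 September 2036.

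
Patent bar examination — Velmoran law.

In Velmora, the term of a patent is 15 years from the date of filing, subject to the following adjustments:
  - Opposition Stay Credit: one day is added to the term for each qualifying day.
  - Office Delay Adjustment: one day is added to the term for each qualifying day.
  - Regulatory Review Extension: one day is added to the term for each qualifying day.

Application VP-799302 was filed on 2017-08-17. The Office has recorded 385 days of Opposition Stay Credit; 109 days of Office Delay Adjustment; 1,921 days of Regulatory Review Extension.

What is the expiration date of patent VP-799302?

Base term: filing date + 15 years → 17 August 2032.
Opposition Stay Credit: +385 days → 6 September 2033.
Office Delay Adjustment: +109 days → 24 December 2033.
Regulatory Review Extension: +1921 days → 29 March 2039.

March 29, 2039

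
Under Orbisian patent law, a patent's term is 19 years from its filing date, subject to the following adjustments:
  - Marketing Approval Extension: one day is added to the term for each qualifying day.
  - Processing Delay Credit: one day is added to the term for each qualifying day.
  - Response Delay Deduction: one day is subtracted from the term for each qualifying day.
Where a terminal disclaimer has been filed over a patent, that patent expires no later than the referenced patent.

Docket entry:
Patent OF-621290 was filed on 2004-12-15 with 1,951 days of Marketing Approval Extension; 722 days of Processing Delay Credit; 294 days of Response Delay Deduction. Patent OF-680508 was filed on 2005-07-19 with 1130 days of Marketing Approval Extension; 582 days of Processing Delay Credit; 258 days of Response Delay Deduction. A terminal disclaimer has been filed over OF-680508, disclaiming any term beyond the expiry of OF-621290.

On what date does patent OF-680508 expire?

Natural term of OF-680508:
  Base: filing + 19 years → 19 July 2024.
  Marketing Approval Extension: +1130 days → 23 August 2027.
  Processing Delay Credit: +582 days → 27 March 2029.
  Response Delay Deduction: −258 days → 12 July 2028.
Expiry of referenced patent OF-621290:
  Base: filing + 19 years → 15 December 2023.
  Marketing Approval Extension: +1951 days → 18 April 2029.
  Processing Delay Credit: +722 days → 10 April 2031.
  Response Delay Deduction: −294 days → 20 June 2030.
Terminal disclaimer: OF-680508 expires on the earlier of 12 July 2028 and 20 June 2030.

July 12, 2028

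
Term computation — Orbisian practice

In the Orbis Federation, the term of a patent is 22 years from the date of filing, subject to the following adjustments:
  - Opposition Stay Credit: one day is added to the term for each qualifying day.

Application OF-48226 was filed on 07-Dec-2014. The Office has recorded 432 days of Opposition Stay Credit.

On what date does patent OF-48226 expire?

Base term: filing date + 22 years → 7 December 2036.
Opposition Stay Credit: +432 days → 12 February 2038.

February 12, 2038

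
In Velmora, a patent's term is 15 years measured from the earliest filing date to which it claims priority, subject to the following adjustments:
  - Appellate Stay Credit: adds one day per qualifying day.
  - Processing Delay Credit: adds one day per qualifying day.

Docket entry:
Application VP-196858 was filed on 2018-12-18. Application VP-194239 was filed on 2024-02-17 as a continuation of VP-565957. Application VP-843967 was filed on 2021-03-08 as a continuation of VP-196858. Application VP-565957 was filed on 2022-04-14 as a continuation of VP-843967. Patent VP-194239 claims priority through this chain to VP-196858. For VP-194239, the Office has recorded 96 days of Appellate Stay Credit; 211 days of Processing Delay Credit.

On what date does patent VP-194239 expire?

October 21, 2034

Earliest priority filing: 18 December 2018.
Base term: 18 December 2018 + 15 years → 18 December 2033.
Appellate Stay Credit: +96 days → 24 March 2034.
Processing Delay Credit: +211 days → 21 October 2034.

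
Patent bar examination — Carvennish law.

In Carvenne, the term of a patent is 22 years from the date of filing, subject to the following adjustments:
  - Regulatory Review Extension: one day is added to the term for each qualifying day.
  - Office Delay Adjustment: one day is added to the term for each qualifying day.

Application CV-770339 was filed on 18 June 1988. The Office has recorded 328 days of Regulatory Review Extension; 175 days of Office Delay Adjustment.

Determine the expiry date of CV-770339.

2011-11-03

Base term: filing date + 22 years → 18 June 2010.
Regulatory Review Extension: +328 days → 12 May 2011.
Office Delay Adjustment: +175 days → 3 November 2011.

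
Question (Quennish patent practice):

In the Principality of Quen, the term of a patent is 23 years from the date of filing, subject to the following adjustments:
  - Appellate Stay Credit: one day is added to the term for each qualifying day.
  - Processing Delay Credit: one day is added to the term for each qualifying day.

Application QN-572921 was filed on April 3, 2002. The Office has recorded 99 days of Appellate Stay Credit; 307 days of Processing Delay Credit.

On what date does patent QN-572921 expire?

Base term: filing date + 23 years → 3 April 2025.
Appellate Stay Credit: +99 days → 11 July 2025.
Processing Delay Credit: +307 days → 14 May 2026.

2026-05-14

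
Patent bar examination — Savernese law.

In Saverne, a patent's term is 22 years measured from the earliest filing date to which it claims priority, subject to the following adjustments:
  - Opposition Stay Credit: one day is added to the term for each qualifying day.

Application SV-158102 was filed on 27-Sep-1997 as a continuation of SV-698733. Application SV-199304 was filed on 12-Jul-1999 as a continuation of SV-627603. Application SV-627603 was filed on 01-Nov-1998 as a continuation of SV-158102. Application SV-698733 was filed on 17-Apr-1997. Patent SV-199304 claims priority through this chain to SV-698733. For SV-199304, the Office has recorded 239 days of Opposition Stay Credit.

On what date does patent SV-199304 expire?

Earliest priority filing: 17 April 1997.
Base term: 17 April 1997 + 22 years → 17 April 2019.
Opposition Stay Credit: +239 days → 12 December 2019.

2019-12-12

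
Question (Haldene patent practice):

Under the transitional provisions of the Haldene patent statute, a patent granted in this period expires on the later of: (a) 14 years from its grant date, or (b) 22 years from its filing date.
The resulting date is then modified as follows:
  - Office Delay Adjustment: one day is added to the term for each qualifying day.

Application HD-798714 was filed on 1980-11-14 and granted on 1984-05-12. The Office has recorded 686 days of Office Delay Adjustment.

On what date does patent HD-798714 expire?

(a) grant + 14 years → 12 May 1998.
(b) filing + 22 years → 14 November 2002.
Later of the two: 14 November 2002.
Office Delay Adjustment: +686 days → 30 September 2004.

September 30, 2004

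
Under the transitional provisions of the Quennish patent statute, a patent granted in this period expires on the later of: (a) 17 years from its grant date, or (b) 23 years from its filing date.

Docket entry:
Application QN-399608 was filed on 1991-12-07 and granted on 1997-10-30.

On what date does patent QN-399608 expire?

2014-12-07

(a) grant + 17 years → 30 October 2014.
(b) filing + 23 years → 7 December 2014.
Later of the two: 7 December 2014.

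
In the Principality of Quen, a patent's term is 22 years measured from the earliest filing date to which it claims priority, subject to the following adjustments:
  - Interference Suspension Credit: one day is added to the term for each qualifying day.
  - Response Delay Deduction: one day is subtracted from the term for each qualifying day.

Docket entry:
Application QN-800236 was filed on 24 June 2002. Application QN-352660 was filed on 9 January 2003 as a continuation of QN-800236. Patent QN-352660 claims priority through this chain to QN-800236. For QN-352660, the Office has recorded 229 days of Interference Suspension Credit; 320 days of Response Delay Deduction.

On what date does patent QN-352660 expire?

Earliest priority filing: 24 June 2002.
Base term: 24 June 2002 + 22 years → 24 June 2024.
Interference Suspension Credit: +229 days → 8 February 2025.
Response Delay Deduction: −320 days → 25 March 2024.

2024-03-25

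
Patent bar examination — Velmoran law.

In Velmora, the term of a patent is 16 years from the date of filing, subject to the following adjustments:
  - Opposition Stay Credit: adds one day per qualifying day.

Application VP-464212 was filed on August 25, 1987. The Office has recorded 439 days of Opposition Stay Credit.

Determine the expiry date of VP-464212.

Base term: filing date + 16 years → 25 August 2003.
Opposition Stay Credit: +439 days → 6 November 2004.

November 6, 2004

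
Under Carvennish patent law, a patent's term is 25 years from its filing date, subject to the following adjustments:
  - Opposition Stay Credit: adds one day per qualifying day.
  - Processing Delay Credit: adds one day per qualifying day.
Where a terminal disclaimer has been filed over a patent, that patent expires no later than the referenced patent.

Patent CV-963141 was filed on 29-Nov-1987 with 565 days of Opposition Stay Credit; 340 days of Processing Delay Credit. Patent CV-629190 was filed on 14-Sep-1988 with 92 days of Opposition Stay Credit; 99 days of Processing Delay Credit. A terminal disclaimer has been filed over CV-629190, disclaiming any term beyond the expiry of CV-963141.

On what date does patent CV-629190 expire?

2014-03-24

Natural term of CV-629190:
  Base: filing + 25 years → 14 September 2013.
  Opposition Stay Credit: +92 days → 15 December 2013.
  Processing Delay Credit: +99 days → 24 March 2014.
Expiry of referenced patent CV-963141:
  Base: filing + 25 years → 29 November 2012.
  Opposition Stay Credit: +565 days → 17 June 2014.
  Processing Delay Credit: +340 days → 23 May 2015.
Terminal disclaimer: CV-629190 expires on the earlier of 24 March 2014 and 23 May 2015.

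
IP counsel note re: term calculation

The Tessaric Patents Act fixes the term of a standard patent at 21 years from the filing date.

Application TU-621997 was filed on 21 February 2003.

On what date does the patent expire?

Filing date + 21 years → 21 February 2024.

February 21, 2024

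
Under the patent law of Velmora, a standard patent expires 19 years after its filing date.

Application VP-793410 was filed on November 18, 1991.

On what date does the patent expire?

Filing date + 19 years → 18 November 2010.

November 18, 2010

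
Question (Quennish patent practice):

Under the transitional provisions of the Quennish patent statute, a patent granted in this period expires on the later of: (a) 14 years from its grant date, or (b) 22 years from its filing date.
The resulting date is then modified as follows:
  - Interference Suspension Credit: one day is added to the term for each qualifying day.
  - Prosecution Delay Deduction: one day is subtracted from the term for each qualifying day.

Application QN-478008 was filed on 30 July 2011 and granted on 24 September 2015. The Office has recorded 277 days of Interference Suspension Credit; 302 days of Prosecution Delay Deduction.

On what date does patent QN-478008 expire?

(a) grant + 14 years → 24 September 2029.
(b) filing + 22 years → 30 July 2033.
Later of the two: 30 July 2033.
Interference Suspension Credit: +277 days → 3 May 2034.
Prosecution Delay Deduction: −302 days → 5 July 2033.

July 5, 2033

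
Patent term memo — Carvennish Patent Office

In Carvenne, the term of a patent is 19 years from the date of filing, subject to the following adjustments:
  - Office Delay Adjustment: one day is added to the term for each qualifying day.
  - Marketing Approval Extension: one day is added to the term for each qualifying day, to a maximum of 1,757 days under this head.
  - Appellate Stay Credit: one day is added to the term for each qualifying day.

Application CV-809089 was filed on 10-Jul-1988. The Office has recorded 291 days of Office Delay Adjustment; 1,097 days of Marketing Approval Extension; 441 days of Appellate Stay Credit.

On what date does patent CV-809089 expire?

Base term: filing date + 19 years → 10 July 2007.
Office Delay Adjustment: +291 days → 26 April 2008.
Marketing Approval Extension: 1097 days (within the 1757-day cap) → +1097 days → 28 April 2011.
Appellate Stay Credit: +441 days → 12 July 2012.

July 12, 2012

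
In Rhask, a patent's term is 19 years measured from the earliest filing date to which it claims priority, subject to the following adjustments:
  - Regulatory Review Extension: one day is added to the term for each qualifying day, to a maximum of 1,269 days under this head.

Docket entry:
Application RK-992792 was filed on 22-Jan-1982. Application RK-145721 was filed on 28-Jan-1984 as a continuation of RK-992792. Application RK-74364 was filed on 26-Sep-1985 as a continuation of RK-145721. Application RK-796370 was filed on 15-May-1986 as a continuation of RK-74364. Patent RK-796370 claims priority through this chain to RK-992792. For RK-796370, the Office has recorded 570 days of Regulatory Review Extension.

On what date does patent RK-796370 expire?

Earliest priority filing: 22 January 1982.
Base term: 22 January 1982 + 19 years → 22 January 2001.
Regulatory Review Extension: 570 days (within the 1269-day cap) → +570 days → 15 August 2002.

August 15, 2002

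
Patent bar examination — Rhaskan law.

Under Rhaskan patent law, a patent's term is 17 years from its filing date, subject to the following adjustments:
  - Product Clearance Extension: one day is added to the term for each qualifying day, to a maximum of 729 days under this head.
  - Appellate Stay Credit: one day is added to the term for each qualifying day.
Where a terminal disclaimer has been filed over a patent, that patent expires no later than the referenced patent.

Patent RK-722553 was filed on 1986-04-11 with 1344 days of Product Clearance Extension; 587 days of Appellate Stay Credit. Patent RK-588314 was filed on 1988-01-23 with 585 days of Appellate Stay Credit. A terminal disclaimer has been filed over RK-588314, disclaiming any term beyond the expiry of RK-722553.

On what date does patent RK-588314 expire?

August 31, 2006

Natural term of RK-588314:
  Base: filing + 17 years → 23 January 2005.
  Appellate Stay Credit: +585 days → 31 August 2006.
Expiry of referenced patent RK-722553:
  Base: filing + 17 years → 11 April 2003.
  Product Clearance Extension: 1344 days claimed exceeds the 729-day cap, so +729 days → 9 April 2005.
  Appellate Stay Credit: +587 days → 17 November 2006.
Terminal disclaimer: RK-588314 expires on the earlier of 31 August 2006 and 17 November 2006.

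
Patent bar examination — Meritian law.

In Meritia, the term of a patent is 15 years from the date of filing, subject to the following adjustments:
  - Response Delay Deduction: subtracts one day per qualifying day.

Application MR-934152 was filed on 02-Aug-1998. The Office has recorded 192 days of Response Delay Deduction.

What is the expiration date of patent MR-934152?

Base term: filing date + 15 years → 2 August 2013.
Response Delay Deduction: −192 days → 22 January 2013.

January 22, 2013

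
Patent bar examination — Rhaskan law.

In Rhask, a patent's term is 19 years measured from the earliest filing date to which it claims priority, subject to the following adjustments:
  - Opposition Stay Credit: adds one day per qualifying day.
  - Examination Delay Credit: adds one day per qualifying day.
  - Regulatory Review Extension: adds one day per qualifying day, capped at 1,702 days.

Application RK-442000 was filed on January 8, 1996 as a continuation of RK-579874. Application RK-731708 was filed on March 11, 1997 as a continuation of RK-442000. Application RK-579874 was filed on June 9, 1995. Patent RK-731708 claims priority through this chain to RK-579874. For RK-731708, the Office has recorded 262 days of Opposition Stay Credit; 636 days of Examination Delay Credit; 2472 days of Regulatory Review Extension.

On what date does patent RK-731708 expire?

Earliest priority filing: 9 June 1995.
Base term: 9 June 1995 + 19 years → 9 June 2014.
Opposition Stay Credit: +262 days → 26 February 2015.
Examination Delay Credit: +636 days → 23 November 2016.
Regulatory Review Extension: 2472 days claimed exceeds the 1702-day cap, so +1702 days → 22 July 2021.

2021-07-22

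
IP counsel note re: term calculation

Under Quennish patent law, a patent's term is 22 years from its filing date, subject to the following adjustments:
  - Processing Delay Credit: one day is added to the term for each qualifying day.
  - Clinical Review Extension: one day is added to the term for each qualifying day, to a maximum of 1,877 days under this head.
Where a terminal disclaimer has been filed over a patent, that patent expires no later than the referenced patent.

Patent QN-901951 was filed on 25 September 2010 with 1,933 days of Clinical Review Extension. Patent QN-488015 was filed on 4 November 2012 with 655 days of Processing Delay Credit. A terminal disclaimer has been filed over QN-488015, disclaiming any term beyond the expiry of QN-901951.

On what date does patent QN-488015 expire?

August 20, 2036

Natural term of QN-488015:
  Base: filing + 22 years → 4 November 2034.
  Processing Delay Credit: +655 days → 20 August 2036.
Expiry of referenced patent QN-901951:
  Base: filing + 22 years → 25 September 2032.
  Clinical Review Extension: 1933 days claimed exceeds the 1877-day cap, so +1877 days → 15 November 2037.
Terminal disclaimer: QN-488015 expires on the earlier of 20 August 2036 and 15 November 2037.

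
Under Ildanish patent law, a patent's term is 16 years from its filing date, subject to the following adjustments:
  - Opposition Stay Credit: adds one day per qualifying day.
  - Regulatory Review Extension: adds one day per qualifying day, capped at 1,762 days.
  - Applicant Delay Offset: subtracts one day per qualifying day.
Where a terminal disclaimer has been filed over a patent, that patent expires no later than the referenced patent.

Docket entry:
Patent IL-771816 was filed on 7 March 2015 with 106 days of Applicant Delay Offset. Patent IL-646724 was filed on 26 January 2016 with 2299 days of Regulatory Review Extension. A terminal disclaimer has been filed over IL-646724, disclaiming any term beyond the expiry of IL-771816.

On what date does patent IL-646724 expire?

November 21, 2030

Natural term of IL-646724:
  Base: filing + 16 years → 26 January 2032.
  Regulatory Review Extension: 2299 days claimed exceeds the 1762-day cap, so +1762 days → 22 November 2036.
Expiry of referenced patent IL-771816:
  Base: filing + 16 years → 7 March 2031.
  Applicant Delay Offset: −106 days → 21 November 2030.
Terminal disclaimer: IL-646724 expires on the earlier of 22 November 2036 and 21 November 2030.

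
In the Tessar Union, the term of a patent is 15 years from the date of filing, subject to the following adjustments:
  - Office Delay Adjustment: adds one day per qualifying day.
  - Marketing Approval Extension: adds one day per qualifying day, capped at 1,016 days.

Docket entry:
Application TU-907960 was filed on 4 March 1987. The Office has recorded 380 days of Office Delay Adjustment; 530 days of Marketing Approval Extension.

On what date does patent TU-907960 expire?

2004-08-30

Base term: filing date + 15 years → 4 March 2002.
Office Delay Adjustment: +380 days → 19 March 2003.
Marketing Approval Extension: 530 days (within the 1016-day cap) → +530 days → 30 August 2004.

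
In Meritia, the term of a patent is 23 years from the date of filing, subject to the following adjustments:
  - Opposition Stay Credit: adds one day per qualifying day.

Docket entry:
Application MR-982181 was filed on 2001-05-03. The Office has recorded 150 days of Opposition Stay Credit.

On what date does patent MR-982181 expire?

September 30, 2024

Base term: filing date + 23 years → 3 May 2024.
Opposition Stay Credit: +150 days → 30 September 2024.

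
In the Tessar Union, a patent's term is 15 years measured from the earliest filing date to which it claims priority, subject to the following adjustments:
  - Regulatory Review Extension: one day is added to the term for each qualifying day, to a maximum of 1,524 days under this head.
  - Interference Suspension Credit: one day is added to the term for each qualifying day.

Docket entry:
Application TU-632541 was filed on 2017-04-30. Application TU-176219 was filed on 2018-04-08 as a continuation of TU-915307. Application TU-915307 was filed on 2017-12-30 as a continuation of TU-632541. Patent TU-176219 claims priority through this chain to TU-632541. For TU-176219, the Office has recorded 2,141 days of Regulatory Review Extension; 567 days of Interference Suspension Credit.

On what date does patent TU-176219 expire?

2038-01-20

Earliest priority filing: 30 April 2017.
Base term: 30 April 2017 + 15 years → 30 April 2032.
Regulatory Review Extension: 2141 days claimed exceeds the 1524-day cap, so +1524 days → 2 July 2036.
Interference Suspension Credit: +567 days → 20 January 2038.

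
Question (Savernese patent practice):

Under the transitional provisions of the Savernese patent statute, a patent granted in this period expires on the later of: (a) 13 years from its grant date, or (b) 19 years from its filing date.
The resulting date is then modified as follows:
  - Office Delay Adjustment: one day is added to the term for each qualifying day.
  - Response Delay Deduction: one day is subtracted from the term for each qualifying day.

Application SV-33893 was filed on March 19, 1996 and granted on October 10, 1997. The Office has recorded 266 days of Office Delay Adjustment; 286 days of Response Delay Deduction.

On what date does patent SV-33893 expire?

(a) grant + 13 years → 10 October 2010.
(b) filing + 19 years → 19 March 2015.
Later of the two: 19 March 2015.
Office Delay Adjustment: +266 days → 10 December 2015.
Response Delay Deduction: −286 days → 27 February 2015.

February 27, 2015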